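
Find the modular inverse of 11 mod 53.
Since 53 is prime, by Fermat 11^(-1) ≡ 11^{51} ≡ 29 mod 53. Verify: 11 × 29 = 319 ≡ 1 mod 53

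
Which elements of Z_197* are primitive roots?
There are φ(196) = 84 primitive roots mod 197: {2, 3, 5, 8, 11, 12, 13, 17, 18, 21, 27, 30, 31, 32, 35, 38, 44, 45, 46, 48, 50, 52, 56, 57, 58, 66, 67, 71, 72, 73, 74, 75, 78, 79, 80, 82, 86, 89, 91, 94, 95, 98, 99, 102, 103, 106, 108, 111, 115, 117, 118, 119, 122, 123, 124, 125, 126, 130, 131, 139, 140, 141, 145, 147, 149, 151, 152, 153, 159, 162, 165, 166, 167, 170, 176, 179, 180, 184, 185, 186, 189, 192, 194, 195}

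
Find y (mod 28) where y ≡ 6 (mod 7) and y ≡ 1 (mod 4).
M = 7 × 4 = 28. M₁ = 4, y₁ ≡ 2 (mod 7). M₂ = 7, y₂ ≡ 3 (mod 4). y = 6×4×2 + 1×7×3 ≡ 13 (mod 28)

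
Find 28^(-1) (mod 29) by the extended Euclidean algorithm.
Extended GCD: 28(-1) + 29(1) = 1. So 28^(-1) ≡ -1 ≡ 28 (mod 29). Verify: 28 × 28 = 784 ≡ 1 (mod 29)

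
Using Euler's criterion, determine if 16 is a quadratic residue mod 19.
By Euler's criterion: 16^{9} ≡ 1 (mod 19). Since this equals 1, 16 is a QR.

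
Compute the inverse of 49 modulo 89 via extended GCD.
Extended GCD: 49(20) + 89(-11) = 1. So 49^(-1) ≡ 20 (mod 89). Verify: 49 × 20 = 980 ≡ 1 (mod 89)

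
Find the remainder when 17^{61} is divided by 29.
By Fermat: 17^{28} ≡ 1 mod 29. 61 = 2×28 + 5. So 17^{61} ≡ 17^{5} ≡ 17 mod 29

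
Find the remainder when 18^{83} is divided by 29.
By Fermat: 18^{28} ≡ 1 (mod 29). 83 = 2×28 + 27. So 18^{83} ≡ 18^{27} ≡ 21 (mod 29)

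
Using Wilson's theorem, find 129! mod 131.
(130)! = (129)! × (130) ≡ -1 mod 131. So (129)! ≡ -1 × (130)^(-1) ≡ (-1)×(-1) = 1 mod 131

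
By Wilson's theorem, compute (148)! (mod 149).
By Wilson's theorem, (148)! ≡ -1 ≡ 148 (mod 149)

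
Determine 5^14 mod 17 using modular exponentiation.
By repeated squaring mod 17: 5^{1}≡5, 5^{2}≡8, 5^{4}≡13, 5^{8}≡16. Then 5^{14} = 5^{8+4+2} ≡ 16 × 13 × 8 ≡ 15 mod 17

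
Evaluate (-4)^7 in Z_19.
By repeated squaring mod 19: (-4)^{1}≡15, (-4)^{2}≡16, (-4)^{4}≡9. Then (-4)^{7} = (-4)^{4+2+1} ≡ 9 × 16 × 15 ≡ 13 mod 19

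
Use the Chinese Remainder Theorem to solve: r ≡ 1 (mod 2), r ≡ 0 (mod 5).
M = 2 × 5 = 10. M₁ = 5, y₁ ≡ 1 (mod 2). M₂ = 2, y₂ ≡ 3 (mod 5). r = 1×5×1 + 0×2×3 ≡ 5 (mod 10)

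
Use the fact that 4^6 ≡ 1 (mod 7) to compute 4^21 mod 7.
By Fermat: 4^{6} ≡ 1 (mod 7). 21 = 3×6 + 3. So 4^{21} ≡ 4^{3} ≡ 1 (mod 7)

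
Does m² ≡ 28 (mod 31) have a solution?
By Euler's criterion: 28^{15} ≡ 1 (mod 31). Since this equals 1, 28 is a QR.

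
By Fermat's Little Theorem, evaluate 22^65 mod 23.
By Fermat: 22^{22} ≡ 1 (mod 23). 65 = 2×22 + 21. So 22^{65} ≡ 22^{21} ≡ 22 (mod 23)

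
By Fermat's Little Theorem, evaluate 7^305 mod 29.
By Fermat: 7^{28} ≡ 1 mod 29. 305 ≡ 25 mod 28. So 7^{305} ≡ 7^{25} ≡ 23 mod 29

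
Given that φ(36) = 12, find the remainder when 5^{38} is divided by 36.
By Euler: 5^{12} ≡ 1 mod 36 since gcd(5, 36) = 1. 38 = 3×12 + 2. So 5^{38} ≡ 5^{2} ≡ 25 mod 36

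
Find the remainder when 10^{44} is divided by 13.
By Fermat: 10^{12} ≡ 1 (mod 13). 44 = 3×12 + 8. So 10^{44} ≡ 10^{8} ≡ 9 (mod 13)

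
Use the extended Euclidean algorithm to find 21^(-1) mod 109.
Extended GCD: 21(26) + 109(-5) = 1. So 21^(-1) ≡ 26 (mod 109). Verify: 21 × 26 = 546 ≡ 1 (mod 109)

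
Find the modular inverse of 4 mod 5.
Since 5 is prime, by Fermat 4^(-1) ≡ 4^{3} ≡ 4 mod 5. Verify: 4 × 4 = 16 ≡ 1 mod 5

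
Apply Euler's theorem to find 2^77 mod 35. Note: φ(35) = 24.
By Euler: 2^{24} ≡ 1 mod 35 since gcd(2, 35) = 1. 77 = 3×24 + 5. So 2^{77} ≡ 2^{5} ≡ 32 mod 35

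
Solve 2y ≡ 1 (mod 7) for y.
Since 7 is prime, by Fermat 2^(-1) ≡ 2^{5} ≡ 4 (mod 7). Verify: 2 × 4 = 8 ≡ 1 (mod 7)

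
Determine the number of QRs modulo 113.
For prime 113, there are (p-1)/2 = (113-1)/2 = 56 quadratic residues (excluding 0).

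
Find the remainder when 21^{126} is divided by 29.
By Fermat: 21^{28} ≡ 1 mod 29. 126 = 4×28 + 14. So 21^{126} ≡ 21^{14} ≡ 28 mod 29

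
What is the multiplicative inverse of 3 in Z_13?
Since 13 is prime, by Fermat 3^(-1) ≡ 3^{11} ≡ 9 mod 13. Verify: 3 × 9 = 27 ≡ 1 mod 13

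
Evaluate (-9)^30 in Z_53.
By repeated squaring (mod 53): (-9)^{1}≡44, (-9)^{2}≡28, (-9)^{4}≡42, (-9)^{8}≡15, (-9)^{16}≡13. Then (-9)^{30} = (-9)^{16+8+4+2} ≡ 13 × 15 × 42 × 28 ≡ 42 (mod 53)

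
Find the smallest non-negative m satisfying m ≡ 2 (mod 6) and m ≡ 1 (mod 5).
M = 6 × 5 = 30. M₁ = 5, y₁ ≡ 5 (mod 6). M₂ = 6, y₂ ≡ 1 (mod 5). m = 2×5×5 + 1×6×1 ≡ 26 (mod 30)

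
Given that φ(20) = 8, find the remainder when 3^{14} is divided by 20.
By Euler: 3^{8} ≡ 1 (mod 20) since gcd(3, 20) = 1. 14 = 1×8 + 6. So 3^{14} ≡ 3^{6} ≡ 9 (mod 20)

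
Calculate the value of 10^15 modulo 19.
By repeated squaring mod 19: 10^{1}≡10, 10^{2}≡5, 10^{4}≡6, 10^{8}≡17. Then 10^{15} = 10^{8+4+2+1} ≡ 17 × 6 × 5 × 10 ≡ 8 mod 19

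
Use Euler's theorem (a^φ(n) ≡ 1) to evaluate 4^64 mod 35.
By Euler: 4^{24} ≡ 1 mod 35 since gcd(4, 35) = 1. 64 = 2×24 + 16. So 4^{64} ≡ 4^{16} ≡ 11 mod 35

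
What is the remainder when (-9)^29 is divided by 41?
By repeated squaring mod 41: (-9)^{1}≡32, (-9)^{2}≡40, (-9)^{4}≡1, (-9)^{8}≡1, (-9)^{16}≡1. Then (-9)^{29} = (-9)^{16+8+4+1} ≡ 1 × 1 × 1 × 32 ≡ 32 mod 41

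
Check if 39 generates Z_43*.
39^{14} ≡ 1 (mod 43) and 14 < 42, so ord_43(39) = 14 ≠ 42 and 39 is not a primitive root.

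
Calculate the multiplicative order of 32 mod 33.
Powers of 32 mod 33: 32^1≡32, 32^2≡1. Order = 2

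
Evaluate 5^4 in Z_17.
5^{4} = 625 ≡ 13 mod 17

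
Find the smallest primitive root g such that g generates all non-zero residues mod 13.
g = 2. For each prime q|12: 2^{6}≡12, 2^{4}≡3, none ≡ 1, so ord_13(2) = 12 and 2 is a primitive root.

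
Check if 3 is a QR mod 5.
By Euler's criterion: 3^{2} ≡ 4 (mod 5). Since this equals -1 (≡ 4), 3 is not a QR.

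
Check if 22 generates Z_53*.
ord_53(22) divides 52. For each prime q|52: 22^{26}≡52, 22^{4}≡49, none ≡ 1. So 22 has order 52 and is a primitive root mod 53.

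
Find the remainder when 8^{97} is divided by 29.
By Fermat: 8^{28} ≡ 1 (mod 29). 97 = 3×28 + 13. So 8^{97} ≡ 8^{13} ≡ 18 (mod 29)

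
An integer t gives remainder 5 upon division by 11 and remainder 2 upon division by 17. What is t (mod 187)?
M = 11 × 17 = 187. M₁ = 17, y₁ ≡ 2 (mod 11). M₂ = 11, y₂ ≡ 14 (mod 17). t = 5×17×2 + 2×11×14 ≡ 104 (mod 187)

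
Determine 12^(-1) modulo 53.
Since 53 is prime, by Fermat 12^(-1) ≡ 12^{51} ≡ 31 mod 53. Verify: 12 × 31 = 372 ≡ 1 mod 53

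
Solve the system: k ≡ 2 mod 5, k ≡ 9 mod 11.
M = 5 × 11 = 55. M₁ = 11, y₁ ≡ 1 mod 5. M₂ = 5, y₂ ≡ 9 mod 11. k = 2×11×1 + 9×5×9 ≡ 42 mod 55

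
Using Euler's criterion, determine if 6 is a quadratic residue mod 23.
By Euler's criterion: 6^{11} ≡ 1 mod 23. Since this equals 1, 6 is a QR.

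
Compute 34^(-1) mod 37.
Since 37 is prime, by Fermat 34^(-1) ≡ 34^{35} ≡ 12 mod 37. Verify: 34 × 12 = 408 ≡ 1 mod 37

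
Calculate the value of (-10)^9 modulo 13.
By repeated squaring mod 13: (-10)^{1}≡3, (-10)^{2}≡9, (-10)^{4}≡3, (-10)^{8}≡9. Then (-10)^{9} = (-10)^{8+1} ≡ 9 × 3 ≡ 1 mod 13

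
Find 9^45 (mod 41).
Using Fermat: 9^{40} ≡ 1 (mod 41). 45 ≡ 5 (mod 40). So 9^{45} ≡ 9^{5} ≡ 9 (mod 41)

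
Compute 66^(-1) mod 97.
Since 97 is prime, by Fermat 66^(-1) ≡ 66^{95} ≡ 25 mod 97. Verify: 66 × 25 = 1650 ≡ 1 mod 97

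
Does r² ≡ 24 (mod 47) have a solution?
By Euler's criterion: 24^{23} ≡ 1 (mod 47). Since this equals 1, 24 is a QR.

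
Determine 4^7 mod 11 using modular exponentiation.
By repeated squaring (mod 11): 4^{1}≡4, 4^{2}≡5, 4^{4}≡3. Then 4^{7} = 4^{4+2+1} ≡ 3 × 5 × 4 ≡ 5 (mod 11)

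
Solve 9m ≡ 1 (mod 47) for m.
Since 47 is prime, by Fermat 9^(-1) ≡ 9^{45} ≡ 21 (mod 47). Verify: 9 × 21 = 189 ≡ 1 (mod 47)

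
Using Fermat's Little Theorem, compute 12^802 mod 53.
By Fermat: 12^{52} ≡ 1 (mod 53). 802 ≡ 22 (mod 52). So 12^{802} ≡ 12^{22} ≡ 4 (mod 53)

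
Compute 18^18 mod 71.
By repeated squaring mod 71: 18^{1}≡18, 18^{2}≡40, 18^{4}≡38, 18^{8}≡24, 18^{16}≡8. Then 18^{18} = 18^{16+2} ≡ 8 × 40 ≡ 36 mod 71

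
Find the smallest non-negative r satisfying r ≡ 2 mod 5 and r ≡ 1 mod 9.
M = 5 × 9 = 45. M₁ = 9, y₁ ≡ 4 mod 5. M₂ = 5, y₂ ≡ 2 mod 9. r = 2×9×4 + 1×5×2 ≡ 37 mod 45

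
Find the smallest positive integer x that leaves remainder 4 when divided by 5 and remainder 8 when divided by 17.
M = 5 × 17 = 85. M₁ = 17, y₁ ≡ 3 mod 5. M₂ = 5, y₂ ≡ 7 mod 17. x = 4×17×3 + 8×5×7 ≡ 59 mod 85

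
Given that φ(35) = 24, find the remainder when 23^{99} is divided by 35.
By Euler: 23^{24} ≡ 1 mod 35 since gcd(23, 35) = 1. 99 = 4×24 + 3. So 23^{99} ≡ 23^{3} ≡ 22 mod 35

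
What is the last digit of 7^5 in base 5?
Using Fermat: 7^{4} ≡ 1 (mod 5). 5 ≡ 1 (mod 4). So 7^{5} ≡ 7^{1} ≡ 2 (mod 5)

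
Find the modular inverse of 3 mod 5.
Since 5 is prime, by Fermat 3^(-1) ≡ 3^{3} ≡ 2 (mod 5). Verify: 3 × 2 = 6 ≡ 1 (mod 5)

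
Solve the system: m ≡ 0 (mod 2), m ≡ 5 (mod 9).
M = 2 × 9 = 18. M₁ = 9, y₁ ≡ 1 (mod 2). M₂ = 2, y₂ ≡ 5 (mod 9). m = 0×9×1 + 5×2×5 ≡ 14 (mod 18)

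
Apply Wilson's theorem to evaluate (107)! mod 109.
(108)! = (107)! × (108) ≡ -1 mod 109. So (107)! ≡ -1 × (108)^(-1) ≡ (-1)×(-1) = 1 mod 109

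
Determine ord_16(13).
Powers of 13 mod 16: 13^1≡13, 13^2≡9, 13^3≡5, 13^4≡1. So the order of 13 is 4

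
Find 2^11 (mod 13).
By repeated squaring (mod 13): 2^{1}≡2, 2^{2}≡4, 2^{4}≡3, 2^{8}≡9. Then 2^{11} = 2^{8+2+1} ≡ 9 × 4 × 2 ≡ 7 (mod 13)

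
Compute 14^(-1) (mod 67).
Since 67 is prime, by Fermat 14^(-1) ≡ 14^{65} ≡ 24 (mod 67). Verify: 14 × 24 = 336 ≡ 1 (mod 67)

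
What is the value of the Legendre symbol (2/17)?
(2/17) = 2^{8} mod 17 = 1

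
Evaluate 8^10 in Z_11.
Using Fermat: 8^{10} ≡ 1 (mod 11). 10 ≡ 0 (mod 10). So 8^{10} ≡ 8^{0} ≡ 1 (mod 11)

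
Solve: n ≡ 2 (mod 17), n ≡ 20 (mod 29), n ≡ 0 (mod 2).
M = 17 × 29 × 2 = 986. M₁ = 58, y₁ ≡ 5 (mod 17). M₂ = 34, y₂ ≡ 6 (mod 29). M₃ = 493, y₃ ≡ 1 (mod 2). n = 2×58×5 + 20×34×6 + 0×493×1 ≡ 716 (mod 986)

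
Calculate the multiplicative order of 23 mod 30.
Powers of 23 mod 30: 23^1≡23, 23^2≡19, 23^3≡17, 23^4≡1. So the order of 23 is 4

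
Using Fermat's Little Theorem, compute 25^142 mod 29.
By Fermat: 25^{28} ≡ 1 mod 29. 142 = 5×28 + 2. So 25^{142} ≡ 25^{2} ≡ 16 mod 29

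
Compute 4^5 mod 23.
By repeated squaring mod 23: 4^{1}≡4, 4^{2}≡16, 4^{4}≡3. Then 4^{5} = 4^{4+1} ≡ 3 × 4 ≡ 12 mod 23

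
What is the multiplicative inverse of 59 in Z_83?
Since 83 is prime, by Fermat 59^(-1) ≡ 59^{81} ≡ 38 (mod 83). Verify: 59 × 38 = 2242 ≡ 1 (mod 83)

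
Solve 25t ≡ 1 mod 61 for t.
Since 61 is prime, by Fermat 25^(-1) ≡ 25^{59} ≡ 22 mod 61. Verify: 25 × 22 = 550 ≡ 1 mod 61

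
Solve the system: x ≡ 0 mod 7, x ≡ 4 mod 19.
M = 7 × 19 = 133. M₁ = 19, y₁ ≡ 3 mod 7. M₂ = 7, y₂ ≡ 11 mod 19. x = 0×19×3 + 4×7×11 ≡ 42 mod 133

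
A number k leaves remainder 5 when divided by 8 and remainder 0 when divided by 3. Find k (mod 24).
M = 8 × 3 = 24. M₁ = 3, y₁ ≡ 3 (mod 8). M₂ = 8, y₂ ≡ 2 (mod 3). k = 5×3×3 + 0×8×2 ≡ 21 (mod 24)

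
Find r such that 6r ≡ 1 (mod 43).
Since 43 is prime, by Fermat 6^(-1) ≡ 6^{41} ≡ 36 (mod 43). Verify: 6 × 36 = 216 ≡ 1 (mod 43)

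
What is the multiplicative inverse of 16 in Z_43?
Since 43 is prime, by Fermat 16^(-1) ≡ 16^{41} ≡ 35 (mod 43). Verify: 16 × 35 = 560 ≡ 1 (mod 43)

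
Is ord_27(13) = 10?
Powers of 13 mod 27: 13^1≡13, 13^2≡7, 13^3≡10, 13^4≡22, 13^5≡16, 13^6≡19, 13^7≡4, 13^8≡25, 13^9≡1. Already 13^9≡1, so the order is 9 < 10. No, the actual order is 9.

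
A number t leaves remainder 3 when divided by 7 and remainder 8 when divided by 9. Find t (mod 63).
M = 7 × 9 = 63. M₁ = 9, y₁ ≡ 4 (mod 7). M₂ = 7, y₂ ≡ 4 (mod 9). t = 3×9×4 + 8×7×4 ≡ 17 (mod 63)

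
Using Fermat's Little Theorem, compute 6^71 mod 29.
By Fermat: 6^{28} ≡ 1 mod 29. 71 = 2×28 + 15. So 6^{71} ≡ 6^{15} ≡ 6 mod 29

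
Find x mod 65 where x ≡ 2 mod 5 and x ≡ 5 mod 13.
M = 5 × 13 = 65. M₁ = 13, y₁ ≡ 2 mod 5. M₂ = 5, y₂ ≡ 8 mod 13. x = 2×13×2 + 5×5×8 ≡ 57 mod 65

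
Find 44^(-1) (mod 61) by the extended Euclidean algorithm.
Extended GCD: 44(-18) + 61(13) = 1. So 44^(-1) ≡ -18 ≡ 43 (mod 61). Verify: 44 × 43 = 1892 ≡ 1 (mod 61)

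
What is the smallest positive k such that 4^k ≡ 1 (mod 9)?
Powers of 4 mod 9: 4^1≡4, 4^2≡7, 4^3≡1. So the order of 4 is 3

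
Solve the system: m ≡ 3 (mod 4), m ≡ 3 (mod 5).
M = 4 × 5 = 20. M₁ = 5, y₁ ≡ 1 (mod 4). M₂ = 4, y₂ ≡ 4 (mod 5). m = 3×5×1 + 3×4×4 ≡ 3 (mod 20)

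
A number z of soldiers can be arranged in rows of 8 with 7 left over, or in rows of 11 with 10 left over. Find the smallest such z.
M = 8 × 11 = 88. M₁ = 11, y₁ ≡ 3 (mod 8). M₂ = 8, y₂ ≡ 7 (mod 11). z = 7×11×3 + 10×8×7 ≡ 87 (mod 88)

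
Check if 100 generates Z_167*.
100^{83} ≡ 1 mod 167 and 83 < 166, so ord_167(100) = 83 ≠ 166 and 100 is not a primitive root.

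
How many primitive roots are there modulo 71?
Number of primitive roots mod 71 = φ(p-1) = φ(70) = 24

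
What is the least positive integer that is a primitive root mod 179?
g = 2. For each prime q|178: 2^{89}≡178, 2^{2}≡4, none ≡ 1, so ord_179(2) = 178 and 2 is a primitive root.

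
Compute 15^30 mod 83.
By repeated squaring (mod 83): 15^{1}≡15, 15^{2}≡59, 15^{4}≡78, 15^{8}≡25, 15^{16}≡44. Then 15^{30} = 15^{16+8+4+2} ≡ 44 × 25 × 78 × 59 ≡ 30 (mod 83)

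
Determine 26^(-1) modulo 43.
Since 43 is prime, by Fermat 26^(-1) ≡ 26^{41} ≡ 5 mod 43. Verify: 26 × 5 = 130 ≡ 1 mod 43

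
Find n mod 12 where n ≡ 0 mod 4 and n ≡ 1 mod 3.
M = 4 × 3 = 12. M₁ = 3, y₁ ≡ 3 mod 4. M₂ = 4, y₂ ≡ 1 mod 3. n = 0×3×3 + 1×4×1 ≡ 4 mod 12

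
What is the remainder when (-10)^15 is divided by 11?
Using Fermat: (-10)^{10} ≡ 1 mod 11. 15 ≡ 5 mod 10. So (-10)^{15} ≡ (-10)^{5} ≡ 1 mod 11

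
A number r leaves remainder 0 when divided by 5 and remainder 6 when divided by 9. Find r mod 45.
M = 5 × 9 = 45. M₁ = 9, y₁ ≡ 4 mod 5. M₂ = 5, y₂ ≡ 2 mod 9. r = 0×9×4 + 6×5×2 ≡ 15 mod 45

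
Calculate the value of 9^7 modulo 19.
By repeated squaring (mod 19): 9^{1}≡9, 9^{2}≡5, 9^{4}≡6. Then 9^{7} = 9^{4+2+1} ≡ 6 × 5 × 9 ≡ 4 (mod 19)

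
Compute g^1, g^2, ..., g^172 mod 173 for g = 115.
115^1, 115^2, ..., 115^{172} mod 173: [115, 77, 32, 47, 42, 159, 120, 133, 71, 34, 104, 23, 50, 41, 44, 43, 101, 24, 165, 118, 76, 90, 143, 10, 112, 78, 147, 124, 74, 33, 162, 119, 18, 167, 2, 57, 154, 64, 94, 84, 145, 67, 93, 142, 68, 35, 46, 100, 82, 88, 86, 29, 48, 157, 63, 152, 7, 113, 20, 51, 156, 121, 75, 148, 66, 151, 65, 36, 161, 4, 114, 135, 128, 15, 168, 117, 134, 13, 111, 136, 70, 92, 27, 164, 3, 172, 58, 96, 141, 126, 131, 14, 53, 40, 102, 139, 69, 150, 123, 132, 129, 130, 72, 149, 8, 55, 97, 83, 30, 163, 61, 95, 26, 49, 99, 140, 11, 54, 155, 6, 171, 116, 19, 109, 79, 89, 28, 106, 80, 31, 105, 138, 127, 73, 91, 85, 87, 144, 125, 16, 110, 21, 166, 60, 153, 122, 17, 52, 98, 25, 107, 22, 108, 137, 12, 169, 59, 38, 45, 158, 5, 56, 39, 160, 62, 37, 103, 81, 146, 9, 170, 1]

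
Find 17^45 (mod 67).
By repeated squaring (mod 67): 17^{1}≡17, 17^{2}≡21, 17^{4}≡39, 17^{8}≡47, 17^{16}≡65, 17^{32}≡4. Then 17^{45} = 17^{32+8+4+1} ≡ 4 × 47 × 39 × 17 ≡ 24 (mod 67)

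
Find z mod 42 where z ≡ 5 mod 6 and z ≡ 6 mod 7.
M = 6 × 7 = 42. M₁ = 7, y₁ ≡ 1 mod 6. M₂ = 6, y₂ ≡ 6 mod 7. z = 5×7×1 + 6×6×6 ≡ 41 mod 42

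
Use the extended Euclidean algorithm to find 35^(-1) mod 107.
Extended GCD: 35(52) + 107(-17) = 1. So 35^(-1) ≡ 52 mod 107. Verify: 35 × 52 = 1820 ≡ 1 mod 107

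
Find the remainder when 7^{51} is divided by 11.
By Fermat: 7^{10} ≡ 1 mod 11. 51 = 5×10 + 1. So 7^{51} ≡ 7^{1} ≡ 7 mod 11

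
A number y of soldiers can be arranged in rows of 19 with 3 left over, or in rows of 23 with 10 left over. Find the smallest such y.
M = 19 × 23 = 437. M₁ = 23, y₁ ≡ 5 (mod 19). M₂ = 19, y₂ ≡ 17 (mod 23). y = 3×23×5 + 10×19×17 ≡ 79 (mod 437)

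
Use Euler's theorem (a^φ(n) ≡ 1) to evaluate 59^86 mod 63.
By Euler: 59^{36} ≡ 1 mod 63 since gcd(59, 63) = 1. 86 = 2×36 + 14. So 59^{86} ≡ 59^{14} ≡ 16 mod 63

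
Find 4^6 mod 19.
By repeated squaring mod 19: 4^{1}≡4, 4^{2}≡16, 4^{4}≡9. Then 4^{6} = 4^{4+2} ≡ 9 × 16 ≡ 11 mod 19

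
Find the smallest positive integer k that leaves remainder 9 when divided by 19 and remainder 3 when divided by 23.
M = 19 × 23 = 437. M₁ = 23, y₁ ≡ 5 mod 19. M₂ = 19, y₂ ≡ 17 mod 23. k = 9×23×5 + 3×19×17 ≡ 256 mod 437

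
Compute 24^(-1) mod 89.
Since 89 is prime, by Fermat 24^(-1) ≡ 24^{87} ≡ 26 mod 89. Verify: 24 × 26 = 624 ≡ 1 mod 89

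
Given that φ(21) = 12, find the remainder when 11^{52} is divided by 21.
By Euler: 11^{12} ≡ 1 mod 21 since gcd(11, 21) = 1. 52 = 4×12 + 4. So 11^{52} ≡ 11^{4} ≡ 4 mod 21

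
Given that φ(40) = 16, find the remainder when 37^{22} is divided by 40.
By Euler: 37^{16} ≡ 1 (mod 40) since gcd(37, 40) = 1. 22 = 1×16 + 6. So 37^{22} ≡ 37^{6} ≡ 9 (mod 40)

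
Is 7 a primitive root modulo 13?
ord_13(7) divides 12. For each prime q|12: 7^{6}≡12, 7^{4}≡9, none ≡ 1. So 7 has order 12 and is a primitive root mod 13.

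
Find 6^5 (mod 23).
By repeated squaring (mod 23): 6^{1}≡6, 6^{2}≡13, 6^{4}≡8. Then 6^{5} = 6^{4+1} ≡ 8 × 6 ≡ 2 (mod 23)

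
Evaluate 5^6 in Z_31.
By repeated squaring mod 31: 5^{1}≡5, 5^{2}≡25, 5^{4}≡5. Then 5^{6} = 5^{4+2} ≡ 5 × 25 ≡ 1 mod 31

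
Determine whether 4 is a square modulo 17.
By Euler's criterion: 4^{8} ≡ 1 mod 17. Since this equals 1, 4 is a QR.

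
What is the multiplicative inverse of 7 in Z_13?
Since 13 is prime, by Fermat 7^(-1) ≡ 7^{11} ≡ 2 mod 13. Verify: 7 × 2 = 14 ≡ 1 mod 13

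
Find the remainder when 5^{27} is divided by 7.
By Fermat: 5^{6} ≡ 1 (mod 7). 27 = 4×6 + 3. So 5^{27} ≡ 5^{3} ≡ 6 (mod 7)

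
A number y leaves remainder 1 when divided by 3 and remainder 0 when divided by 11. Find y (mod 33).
M = 3 × 11 = 33. M₁ = 11, y₁ ≡ 2 (mod 3). M₂ = 3, y₂ ≡ 4 (mod 11). y = 1×11×2 + 0×3×4 ≡ 22 (mod 33)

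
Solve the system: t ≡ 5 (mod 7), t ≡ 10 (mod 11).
M = 7 × 11 = 77. M₁ = 11, y₁ ≡ 2 (mod 7). M₂ = 7, y₂ ≡ 8 (mod 11). t = 5×11×2 + 10×7×8 ≡ 54 (mod 77)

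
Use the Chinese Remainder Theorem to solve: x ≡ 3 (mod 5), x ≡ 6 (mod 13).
M = 5 × 13 = 65. M₁ = 13, y₁ ≡ 2 (mod 5). M₂ = 5, y₂ ≡ 8 (mod 13). x = 3×13×2 + 6×5×8 ≡ 58 (mod 65)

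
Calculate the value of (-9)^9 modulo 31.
By repeated squaring (mod 31): (-9)^{1}≡22, (-9)^{2}≡19, (-9)^{4}≡20, (-9)^{8}≡28. Then (-9)^{9} = (-9)^{8+1} ≡ 28 × 22 ≡ 27 (mod 31)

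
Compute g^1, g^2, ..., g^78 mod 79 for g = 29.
29^1, 29^2, ..., 29^{78} mod 79: [29, 51, 57, 73, 63, 10, 53, 36, 17, 19, 77, 21, 56, 44, 12, 32, 59, 52, 7, 45, 41, 4, 37, 46, 70, 55, 15, 40, 54, 65, 68, 76, 71, 5, 66, 18, 48, 49, 78, 50, 28, 22, 6, 16, 69, 26, 43, 62, 60, 2, 58, 23, 35, 67, 47, 20, 27, 72, 34, 38, 75, 42, 33, 9, 24, 64, 39, 25, 14, 11, 3, 8, 74, 13, 61, 31, 30, 1]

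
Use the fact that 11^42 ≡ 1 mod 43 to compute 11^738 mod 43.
By Fermat: 11^{42} ≡ 1 mod 43. 738 ≡ 24 mod 42. So 11^{738} ≡ 11^{24} ≡ 41 mod 43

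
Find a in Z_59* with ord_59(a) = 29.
3 has order 29 mod 59 since 3^{29} ≡ 1 (mod 59) and no smaller power works.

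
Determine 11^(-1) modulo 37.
Since 37 is prime, by Fermat 11^(-1) ≡ 11^{35} ≡ 27 mod 37. Verify: 11 × 27 = 297 ≡ 1 mod 37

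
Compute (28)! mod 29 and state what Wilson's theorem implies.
(28)! mod 29 = 28. Since this equals -1 (mod 29), Wilson confirms 29 is prime.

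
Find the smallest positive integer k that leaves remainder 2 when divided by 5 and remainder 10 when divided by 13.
M = 5 × 13 = 65. M₁ = 13, y₁ ≡ 2 mod 5. M₂ = 5, y₂ ≡ 8 mod 13. k = 2×13×2 + 10×5×8 ≡ 62 mod 65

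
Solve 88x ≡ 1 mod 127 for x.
Since 127 is prime, by Fermat 88^(-1) ≡ 88^{125} ≡ 13 mod 127. Verify: 88 × 13 = 1144 ≡ 1 mod 127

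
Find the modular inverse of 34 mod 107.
Since 107 is prime, by Fermat 34^(-1) ≡ 34^{105} ≡ 85 mod 107. Verify: 34 × 85 = 2890 ≡ 1 mod 107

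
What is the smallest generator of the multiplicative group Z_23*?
g = 5. For each prime q|22: 5^{11}≡22, 5^{2}≡2, none ≡ 1, so ord_23(5) = 22 and 5 is a primitive root.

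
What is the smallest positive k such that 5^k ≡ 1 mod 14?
Powers of 5 mod 14: 5^1≡5, 5^2≡11, 5^3≡13, 5^4≡9, 5^5≡3, 5^6≡1. Order = 6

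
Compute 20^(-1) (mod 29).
Since 29 is prime, by Fermat 20^(-1) ≡ 20^{27} ≡ 16 (mod 29). Verify: 20 × 16 = 320 ≡ 1 (mod 29)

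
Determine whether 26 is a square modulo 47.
By Euler's criterion: 26^{23} ≡ 46 mod 47. Since this equals -1 (≡ 46), 26 is not a QR.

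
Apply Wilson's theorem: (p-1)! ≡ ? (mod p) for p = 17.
By Wilson's theorem, (16)! ≡ -1 ≡ 16 (mod 17)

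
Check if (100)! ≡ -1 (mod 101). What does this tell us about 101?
(100)! mod 101 = 100. Since this equals -1 (mod 101), Wilson confirms 101 is prime.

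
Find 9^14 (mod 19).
By repeated squaring (mod 19): 9^{1}≡9, 9^{2}≡5, 9^{4}≡6, 9^{8}≡17. Then 9^{14} = 9^{8+4+2} ≡ 17 × 6 × 5 ≡ 16 (mod 19)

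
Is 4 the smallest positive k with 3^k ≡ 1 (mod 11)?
Powers of 3 mod 11: 3^1≡3, 3^2≡9, 3^3≡5, 3^4≡4, 3^5≡1. 3^4≡4≢1, so ord ≠ 4. No, the actual order is 5.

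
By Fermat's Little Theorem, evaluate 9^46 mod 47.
By Fermat's Little Theorem, 9^{46} ≡ 1 mod 47 since 47 is prime and gcd(9, 47) = 1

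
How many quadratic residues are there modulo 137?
Exactly half the non-zero residues mod a prime are QRs: (137-1)/2 = 68.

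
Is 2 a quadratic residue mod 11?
By Euler's criterion: 2^{5} ≡ 10 mod 11. Since this equals -1 (≡ 10), 2 is not a QR.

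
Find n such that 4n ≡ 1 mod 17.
Since 17 is prime, by Fermat 4^(-1) ≡ 4^{15} ≡ 13 mod 17. Verify: 4 × 13 = 52 ≡ 1 mod 17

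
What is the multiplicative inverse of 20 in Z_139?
Since 139 is prime, by Fermat 20^(-1) ≡ 20^{137} ≡ 7 (mod 139). Verify: 20 × 7 = 140 ≡ 1 (mod 139)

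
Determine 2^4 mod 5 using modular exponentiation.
2^{4} = 16 ≡ 1 (mod 5)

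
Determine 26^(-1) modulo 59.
Since 59 is prime, by Fermat 26^(-1) ≡ 26^{57} ≡ 25 mod 59. Verify: 26 × 25 = 650 ≡ 1 mod 59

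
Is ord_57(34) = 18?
Powers of 34 mod 57: 34^1≡34, 34^2≡16, 34^3≡31, 34^4≡28, 34^5≡40, 34^6≡49, 34^7≡13, 34^8≡43, 34^9≡37, 34^10≡4, 34^11≡22, 34^12≡7, 34^13≡10, 34^14≡55, 34^15≡46, 34^16≡25, 34^17≡52, 34^18≡1. First k with 34^k≡1 is k=18. Yes, ord_57(34) = 18.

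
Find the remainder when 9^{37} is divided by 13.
By Fermat: 9^{12} ≡ 1 (mod 13). 37 = 3×12 + 1. So 9^{37} ≡ 9^{1} ≡ 9 (mod 13)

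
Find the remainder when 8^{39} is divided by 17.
By Fermat: 8^{16} ≡ 1 (mod 17). 39 = 2×16 + 7. So 8^{39} ≡ 8^{7} ≡ 15 (mod 17)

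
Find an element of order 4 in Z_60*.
7 has order 4 mod 60 since 7^{4} ≡ 1 (mod 60) and no smaller power works.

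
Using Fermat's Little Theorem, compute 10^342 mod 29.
By Fermat: 10^{28} ≡ 1 (mod 29). 342 ≡ 6 (mod 28). So 10^{342} ≡ 10^{6} ≡ 22 (mod 29)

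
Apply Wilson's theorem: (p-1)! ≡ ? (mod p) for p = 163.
By Wilson's theorem, (162)! ≡ -1 ≡ 162 mod 163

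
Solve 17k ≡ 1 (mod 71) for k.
Since 71 is prime, by Fermat 17^(-1) ≡ 17^{69} ≡ 46 (mod 71). Verify: 17 × 46 = 782 ≡ 1 (mod 71)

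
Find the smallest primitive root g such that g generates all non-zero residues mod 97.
g = 5. For each prime q|96: 5^{48}≡96, 5^{32}≡35, none ≡ 1, so ord_97(5) = 96 and 5 is a primitive root.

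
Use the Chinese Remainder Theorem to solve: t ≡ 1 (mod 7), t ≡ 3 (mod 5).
M = 7 × 5 = 35. M₁ = 5, y₁ ≡ 3 (mod 7). M₂ = 7, y₂ ≡ 3 (mod 5). t = 1×5×3 + 3×7×3 ≡ 8 (mod 35)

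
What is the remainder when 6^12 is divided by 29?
By repeated squaring (mod 29): 6^{1}≡6, 6^{2}≡7, 6^{4}≡20, 6^{8}≡23. Then 6^{12} = 6^{8+4} ≡ 23 × 20 ≡ 25 (mod 29)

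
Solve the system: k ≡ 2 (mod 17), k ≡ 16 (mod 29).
M = 17 × 29 = 493. M₁ = 29, y₁ ≡ 10 (mod 17). M₂ = 17, y₂ ≡ 12 (mod 29). k = 2×29×10 + 16×17×12 ≡ 393 (mod 493)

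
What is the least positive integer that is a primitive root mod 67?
g = 2. For each prime q|66: 2^{33}≡66, 2^{22}≡37, 2^{6}≡64, none ≡ 1, so ord_67(2) = 66 and 2 is a primitive root.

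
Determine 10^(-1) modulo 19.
Since 19 is prime, by Fermat 10^(-1) ≡ 10^{17} ≡ 2 mod 19. Verify: 10 × 2 = 20 ≡ 1 mod 19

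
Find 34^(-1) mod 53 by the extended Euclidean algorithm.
Extended GCD: 34(-14) + 53(9) = 1. So 34^(-1) ≡ -14 ≡ 39 mod 53. Verify: 34 × 39 = 1326 ≡ 1 mod 53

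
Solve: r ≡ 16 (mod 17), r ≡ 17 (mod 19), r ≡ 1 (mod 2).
M = 17 × 19 × 2 = 646. M₁ = 38, y₁ ≡ 13 (mod 17). M₂ = 34, y₂ ≡ 14 (mod 19). M₃ = 323, y₃ ≡ 1 (mod 2). r = 16×38×13 + 17×34×14 + 1×323×1 ≡ 169 (mod 646)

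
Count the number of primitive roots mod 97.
A prime p has φ(p-1) primitive roots; here φ(96) = 32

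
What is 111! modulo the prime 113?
(112)! = (111)! × (112) ≡ -1 (mod 113). So (111)! ≡ -1 × (112)^(-1) ≡ (-1)×(-1) = 1 (mod 113)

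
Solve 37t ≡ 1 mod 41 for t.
Since 41 is prime, by Fermat 37^(-1) ≡ 37^{39} ≡ 10 mod 41. Verify: 37 × 10 = 370 ≡ 1 mod 41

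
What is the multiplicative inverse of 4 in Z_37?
Since 37 is prime, by Fermat 4^(-1) ≡ 4^{35} ≡ 28 (mod 37). Verify: 4 × 28 = 112 ≡ 1 (mod 37)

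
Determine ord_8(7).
Powers of 7 mod 8: 7^1≡7, 7^2≡1. Order = 2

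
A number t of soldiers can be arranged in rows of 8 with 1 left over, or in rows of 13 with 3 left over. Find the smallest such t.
M = 8 × 13 = 104. M₁ = 13, y₁ ≡ 5 (mod 8). M₂ = 8, y₂ ≡ 5 (mod 13). t = 1×13×5 + 3×8×5 ≡ 81 (mod 104)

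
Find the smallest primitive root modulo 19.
g = 2. For each prime q|18: 2^{9}≡18, 2^{6}≡7, none ≡ 1, so ord_19(2) = 18 and 2 is a primitive root.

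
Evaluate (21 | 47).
(21/47) = 21^{23} mod 47 = 1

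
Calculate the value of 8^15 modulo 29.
By repeated squaring (mod 29): 8^{1}≡8, 8^{2}≡6, 8^{4}≡7, 8^{8}≡20. Then 8^{15} = 8^{8+4+2+1} ≡ 20 × 7 × 6 × 8 ≡ 21 (mod 29)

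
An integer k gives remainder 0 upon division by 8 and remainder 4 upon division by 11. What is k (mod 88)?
M = 8 × 11 = 88. M₁ = 11, y₁ ≡ 3 (mod 8). M₂ = 8, y₂ ≡ 7 (mod 11). k = 0×11×3 + 4×8×7 ≡ 48 (mod 88)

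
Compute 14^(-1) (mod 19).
Since 19 is prime, by Fermat 14^(-1) ≡ 14^{17} ≡ 15 (mod 19). Verify: 14 × 15 = 210 ≡ 1 (mod 19)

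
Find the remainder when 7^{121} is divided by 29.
By Fermat: 7^{28} ≡ 1 mod 29. 121 = 4×28 + 9. So 7^{121} ≡ 7^{9} ≡ 20 mod 29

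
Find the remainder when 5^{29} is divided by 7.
By Fermat: 5^{6} ≡ 1 mod 7. 29 = 4×6 + 5. So 5^{29} ≡ 5^{5} ≡ 3 mod 7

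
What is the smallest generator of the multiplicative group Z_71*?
g = 7. Powers: [7, 49, 59, 58, 51, 2, 14, 27, 47, 45, ...] generates all 70 non-zero residues.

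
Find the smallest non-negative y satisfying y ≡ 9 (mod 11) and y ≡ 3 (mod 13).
M = 11 × 13 = 143. M₁ = 13, y₁ ≡ 6 (mod 11). M₂ = 11, y₂ ≡ 6 (mod 13). y = 9×13×6 + 3×11×6 ≡ 42 (mod 143)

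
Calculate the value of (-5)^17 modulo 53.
By repeated squaring mod 53: (-5)^{1}≡48, (-5)^{2}≡25, (-5)^{4}≡42, (-5)^{8}≡15, (-5)^{16}≡13. Then (-5)^{17} = (-5)^{16+1} ≡ 13 × 48 ≡ 41 mod 53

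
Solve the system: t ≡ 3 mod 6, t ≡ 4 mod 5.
M = 6 × 5 = 30. M₁ = 5, y₁ ≡ 5 mod 6. M₂ = 6, y₂ ≡ 1 mod 5. t = 3×5×5 + 4×6×1 ≡ 9 mod 30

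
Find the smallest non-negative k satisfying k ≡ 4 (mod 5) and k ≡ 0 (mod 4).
M = 5 × 4 = 20. M₁ = 4, y₁ ≡ 4 (mod 5). M₂ = 5, y₂ ≡ 1 (mod 4). k = 4×4×4 + 0×5×1 ≡ 4 (mod 20)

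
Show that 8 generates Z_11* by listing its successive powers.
8^1, 8^2, ..., 8^{10} mod 11: [8, 9, 6, 4, 10, 3, 2, 5, 7, 1]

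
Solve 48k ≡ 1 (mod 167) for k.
Since 167 is prime, by Fermat 48^(-1) ≡ 48^{165} ≡ 87 (mod 167). Verify: 48 × 87 = 4176 ≡ 1 (mod 167)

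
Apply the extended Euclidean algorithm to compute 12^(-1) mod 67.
Extended GCD: 12(28) + 67(-5) = 1. So 12^(-1) ≡ 28 (mod 67). Verify: 12 × 28 = 336 ≡ 1 (mod 67)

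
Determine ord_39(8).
Powers of 8 mod 39: 8^1≡8, 8^2≡25, 8^3≡5, 8^4≡1. So the order of 8 is 4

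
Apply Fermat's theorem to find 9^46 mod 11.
By Fermat: 9^{10} ≡ 1 mod 11. 46 = 4×10 + 6. So 9^{46} ≡ 9^{6} ≡ 9 mod 11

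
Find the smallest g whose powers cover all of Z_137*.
g = 3. Powers: [3, 9, 27, 81, 106, 44, 132, 122, ...] generates all 136 non-zero residues.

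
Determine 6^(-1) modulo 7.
Since 7 is prime, by Fermat 6^(-1) ≡ 6^{5} ≡ 6 mod 7. Verify: 6 × 6 = 36 ≡ 1 mod 7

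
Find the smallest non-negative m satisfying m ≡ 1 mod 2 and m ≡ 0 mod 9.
M = 2 × 9 = 18. M₁ = 9, y₁ ≡ 1 mod 2. M₂ = 2, y₂ ≡ 5 mod 9. m = 1×9×1 + 0×2×5 ≡ 9 mod 18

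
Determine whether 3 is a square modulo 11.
By Euler's criterion: 3^{5} ≡ 1 (mod 11). Since this equals 1, 3 is a QR.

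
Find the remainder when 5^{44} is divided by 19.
By Fermat: 5^{18} ≡ 1 (mod 19). 44 = 2×18 + 8. So 5^{44} ≡ 5^{8} ≡ 4 (mod 19)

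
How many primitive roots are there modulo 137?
A prime p has φ(p-1) primitive roots; here φ(136) = 64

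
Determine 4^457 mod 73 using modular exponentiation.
Using Fermat: 4^{72} ≡ 1 (mod 73). 457 ≡ 25 (mod 72). So 4^{457} ≡ 4^{25} ≡ 32 (mod 73)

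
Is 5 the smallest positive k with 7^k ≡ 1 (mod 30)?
Powers of 7 mod 30: 7^1≡7, 7^2≡19, 7^3≡13, 7^4≡1. Already 7^4≡1, so the order is 4 < 5. No, the actual order is 4.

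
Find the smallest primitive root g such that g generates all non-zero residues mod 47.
g = 5. For each prime q|46: 5^{23}≡46, 5^{2}≡25, none ≡ 1, so ord_47(5) = 46 and 5 is a primitive root.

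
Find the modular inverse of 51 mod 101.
Since 101 is prime, by Fermat 51^(-1) ≡ 51^{99} ≡ 2 (mod 101). Verify: 51 × 2 = 102 ≡ 1 (mod 101)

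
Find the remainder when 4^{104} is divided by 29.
By Fermat: 4^{28} ≡ 1 (mod 29). 104 = 3×28 + 20. So 4^{104} ≡ 4^{20} ≡ 7 (mod 29)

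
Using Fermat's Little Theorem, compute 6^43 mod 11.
By Fermat: 6^{10} ≡ 1 mod 11. 43 = 4×10 + 3. So 6^{43} ≡ 6^{3} ≡ 7 mod 11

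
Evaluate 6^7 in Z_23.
By repeated squaring (mod 23): 6^{1}≡6, 6^{2}≡13, 6^{4}≡8. Then 6^{7} = 6^{4+2+1} ≡ 8 × 13 × 6 ≡ 3 (mod 23)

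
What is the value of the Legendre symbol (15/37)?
(15/37) = 15^{18} mod 37 = -1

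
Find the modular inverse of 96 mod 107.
Since 107 is prime, by Fermat 96^(-1) ≡ 96^{105} ≡ 68 mod 107. Verify: 96 × 68 = 6528 ≡ 1 mod 107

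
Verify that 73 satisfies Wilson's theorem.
(72)! mod 73 = 72. Since this equals -1 (mod 73), Wilson confirms 73 is prime.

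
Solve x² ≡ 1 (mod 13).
The square roots of 1 mod 13 are 1 and 12. Verify: 1² = 1 ≡ 1 (mod 13)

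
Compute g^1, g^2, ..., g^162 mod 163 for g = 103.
103^1, 103^2, ..., 103^{162} mod 163: [103, 14, 138, 33, 139, 136, 153, 111, 23, 87, 159, 77, 107, 100, 31, 96, 108, 40, 45, 71, 141, 16, 18, 61, 89, 39, 105, 57, 3, 146, 42, 88, 99, 91, 82, 133, 7, 69, 98, 151, 68, 158, 137, 93, 125, 161, 120, 135, 50, 97, 48, 54, 20, 104, 117, 152, 8, 9, 112, 126, 101, 134, 110, 83, 73, 21, 44, 131, 127, 41, 148, 85, 116, 49, 157, 34, 79, 150, 128, 144, 162, 60, 149, 25, 130, 24, 27, 10, 52, 140, 76, 4, 86, 56, 63, 132, 67, 55, 123, 118, 92, 22, 147, 145, 102, 74, 124, 58, 106, 160, 17, 121, 75, 64, 72, 81, 30, 156, 94, 65, 12, 95, 5, 26, 70, 38, 2, 43, 28, 113, 66, 115, 109, 143, 59, 46, 11, 155, 154, 51, 37, 62, 29, 53, 80, 90, 142, 119, 32, 36, 122, 15, 78, 47, 114, 6, 129, 84, 13, 35, 19, 1]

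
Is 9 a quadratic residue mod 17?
By Euler's criterion: 9^{8} ≡ 1 (mod 17). Since this equals 1, 9 is a QR.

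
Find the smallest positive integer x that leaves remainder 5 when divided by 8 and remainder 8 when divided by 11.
M = 8 × 11 = 88. M₁ = 11, y₁ ≡ 3 mod 8. M₂ = 8, y₂ ≡ 7 mod 11. x = 5×11×3 + 8×8×7 ≡ 85 mod 88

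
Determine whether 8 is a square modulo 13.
By Euler's criterion: 8^{6} ≡ 12 mod 13. Since this equals -1 (≡ 12), 8 is not a QR.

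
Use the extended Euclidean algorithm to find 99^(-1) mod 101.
Extended GCD: 99(50) + 101(-49) = 1. So 99^(-1) ≡ 50 mod 101. Verify: 99 × 50 = 4950 ≡ 1 mod 101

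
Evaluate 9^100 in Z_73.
Using Fermat: 9^{72} ≡ 1 mod 73. 100 ≡ 28 mod 72. So 9^{100} ≡ 9^{28} ≡ 64 mod 73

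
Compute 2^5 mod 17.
By repeated squaring (mod 17): 2^{1}≡2, 2^{2}≡4, 2^{4}≡16. Then 2^{5} = 2^{4+1} ≡ 16 × 2 ≡ 15 (mod 17)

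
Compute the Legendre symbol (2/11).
(2/11) = 2^{5} mod 11 = -1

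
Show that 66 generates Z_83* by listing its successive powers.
66^1, 66^2, ..., 66^{82} mod 83: [66, 40, 67, 23, 24, 7, 47, 31, 54, 78, 2, 49, 80, 51, 46, 48, 14, 11, 62, 25, 73, 4, 15, 77, 19, 9, 13, 28, 22, 41, 50, 63, 8, 30, 71, 38, 18, 26, 56, 44, 82, 17, 43, 16, 60, 59, 76, 36, 52, 29, 5, 81, 34, 3, 32, 37, 35, 69, 72, 21, 58, 10, 79, 68, 6, 64, 74, 70, 55, 61, 42, 33, 20, 75, 53, 12, 45, 65, 57, 27, 39, 1]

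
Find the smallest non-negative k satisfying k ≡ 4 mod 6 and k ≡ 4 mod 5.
M = 6 × 5 = 30. M₁ = 5, y₁ ≡ 5 mod 6. M₂ = 6, y₂ ≡ 1 mod 5. k = 4×5×5 + 4×6×1 ≡ 4 mod 30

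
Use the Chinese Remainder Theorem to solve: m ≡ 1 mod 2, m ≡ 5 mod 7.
M = 2 × 7 = 14. M₁ = 7, y₁ ≡ 1 mod 2. M₂ = 2, y₂ ≡ 4 mod 7. m = 1×7×1 + 5×2×4 ≡ 5 mod 14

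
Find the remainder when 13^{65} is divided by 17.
By Fermat: 13^{16} ≡ 1 (mod 17). 65 = 4×16 + 1. So 13^{65} ≡ 13^{1} ≡ 13 (mod 17)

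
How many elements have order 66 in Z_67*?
Number of primitive roots mod 67 = φ(p-1) = φ(66) = 20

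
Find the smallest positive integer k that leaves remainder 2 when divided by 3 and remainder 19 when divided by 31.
M = 3 × 31 = 93. M₁ = 31, y₁ ≡ 1 (mod 3). M₂ = 3, y₂ ≡ 21 (mod 31). k = 2×31×1 + 19×3×21 ≡ 50 (mod 93)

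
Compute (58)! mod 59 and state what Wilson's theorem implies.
(58)! mod 59 = 58. Since this equals -1 (mod 59), Wilson confirms 59 is prime.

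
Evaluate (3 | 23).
(3/23) = 3^{11} mod 23 = 1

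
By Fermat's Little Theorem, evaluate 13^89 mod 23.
By Fermat: 13^{22} ≡ 1 (mod 23). 89 = 4×22 + 1. So 13^{89} ≡ 13^{1} ≡ 13 (mod 23)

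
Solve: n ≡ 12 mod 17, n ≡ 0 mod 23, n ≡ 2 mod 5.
M = 17 × 23 × 5 = 1955. M₁ = 115, y₁ ≡ 4 mod 17. M₂ = 85, y₂ ≡ 13 mod 23. M₃ = 391, y₃ ≡ 1 mod 5. n = 12×115×4 + 0×85×13 + 2×391×1 ≡ 437 mod 1955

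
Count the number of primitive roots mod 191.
There are φ(191-1) = φ(190) = 72 primitive roots modulo 191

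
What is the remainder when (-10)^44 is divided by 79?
By repeated squaring (mod 79): (-10)^{1}≡69, (-10)^{2}≡21, (-10)^{4}≡46, (-10)^{8}≡62, (-10)^{16}≡52, (-10)^{32}≡18. Then (-10)^{44} = (-10)^{32+8+4} ≡ 18 × 62 × 46 ≡ 65 (mod 79)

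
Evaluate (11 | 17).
(11/17) = 11^{8} mod 17 = -1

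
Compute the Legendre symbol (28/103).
(28/103) = 28^{51} mod 103 = 1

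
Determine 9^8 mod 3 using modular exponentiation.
By repeated squaring (mod 3): 9^{1}≡0, 9^{2}≡0, 9^{4}≡0, 9^{8}≡0. So 9^{8} ≡ 0 (mod 3)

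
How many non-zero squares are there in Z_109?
Exactly half the non-zero residues mod a prime are QRs: (109-1)/2 = 54.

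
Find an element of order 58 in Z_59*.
2 has order 58 mod 59 since 2^{58} ≡ 1 (mod 59) and no smaller power works.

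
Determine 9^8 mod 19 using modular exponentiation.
By repeated squaring (mod 19): 9^{1}≡9, 9^{2}≡5, 9^{4}≡6, 9^{8}≡17. So 9^{8} ≡ 17 (mod 19)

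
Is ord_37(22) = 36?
Powers of 22 mod 37: 22^1≡22, 22^2≡3, 22^3≡29, 22^4≡9, 22^5≡13, 22^6≡27, 22^7≡2, 22^8≡7, 22^9≡6, 22^10≡21, 22^11≡18, 22^12≡26, 22^13≡17, 22^14≡4, 22^15≡14, 22^16≡12, 22^17≡5, 22^18≡36, 22^19≡15, 22^20≡34, 22^21≡8, 22^22≡28, 22^23≡24, 22^24≡10, 22^25≡35, 22^26≡30, 22^27≡31, 22^28≡16, 22^29≡19, 22^30≡11, 22^31≡20, 22^32≡33, 22^33≡23, 22^34≡25, 22^35≡32, 22^36≡1. First k with 22^k≡1 is k=36. Yes, ord_37(22) = 36.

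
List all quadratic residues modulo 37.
Squares in Z_37*: {1, 3, 4, 7, 9, 10, 11, 12, 16, 21, 25, 26, 27, 28, 30, 33, 34, 36}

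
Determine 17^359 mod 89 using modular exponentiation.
Using Fermat: 17^{88} ≡ 1 (mod 89). 359 ≡ 7 (mod 88). So 17^{359} ≡ 17^{7} ≡ 79 (mod 89)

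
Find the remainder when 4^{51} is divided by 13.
By Fermat: 4^{12} ≡ 1 (mod 13). 51 = 4×12 + 3. So 4^{51} ≡ 4^{3} ≡ 12 (mod 13)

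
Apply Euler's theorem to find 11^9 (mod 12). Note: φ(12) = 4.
By Euler: 11^{4} ≡ 1 (mod 12) since gcd(11, 12) = 1. 9 = 2×4 + 1. So 11^{9} ≡ 11^{1} ≡ 11 (mod 12)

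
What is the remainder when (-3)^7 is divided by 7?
Using Fermat: (-3)^{6} ≡ 1 mod 7. 7 ≡ 1 mod 6. So (-3)^{7} ≡ (-3)^{1} ≡ 4 mod 7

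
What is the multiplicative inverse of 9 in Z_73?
Since 73 is prime, by Fermat 9^(-1) ≡ 9^{71} ≡ 65 (mod 73). Verify: 9 × 65 = 585 ≡ 1 (mod 73)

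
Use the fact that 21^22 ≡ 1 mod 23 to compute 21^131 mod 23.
By Fermat: 21^{22} ≡ 1 mod 23. 131 = 5×22 + 21. So 21^{131} ≡ 21^{21} ≡ 11 mod 23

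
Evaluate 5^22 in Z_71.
By repeated squaring (mod 71): 5^{1}≡5, 5^{2}≡25, 5^{4}≡57, 5^{8}≡54, 5^{16}≡5. Then 5^{22} = 5^{16+4+2} ≡ 5 × 57 × 25 ≡ 25 (mod 71)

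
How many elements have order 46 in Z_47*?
There are φ(47-1) = φ(46) = 22 primitive roots modulo 47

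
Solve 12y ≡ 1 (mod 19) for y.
Since 19 is prime, by Fermat 12^(-1) ≡ 12^{17} ≡ 8 (mod 19). Verify: 12 × 8 = 96 ≡ 1 (mod 19)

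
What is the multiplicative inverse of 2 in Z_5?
Since 5 is prime, by Fermat 2^(-1) ≡ 2^{3} ≡ 3 mod 5. Verify: 2 × 3 = 6 ≡ 1 mod 5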